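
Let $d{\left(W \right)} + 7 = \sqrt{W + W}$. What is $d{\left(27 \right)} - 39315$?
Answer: $-39322 + 3 \sqrt{6} \approx -39315.0$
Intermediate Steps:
$d{\left(W \right)} = -7 + \sqrt{2} \sqrt{W}$ ($d{\left(W \right)} = -7 + \sqrt{W + W} = -7 + \sqrt{2 W} = -7 + \sqrt{2} \sqrt{W}$)
$d{\left(27 \right)} - 39315 = \left(-7 + \sqrt{2} \sqrt{27}\right) - 39315 = \left(-7 + \sqrt{2} \cdot 3 \sqrt{3}\right) - 39315 = \left(-7 + 3 \sqrt{6}\right) - 39315 = -39322 + 3 \sqrt{6}$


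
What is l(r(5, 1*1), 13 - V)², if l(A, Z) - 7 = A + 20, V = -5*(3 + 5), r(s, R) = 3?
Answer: 900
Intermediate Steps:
V = -40 (V = -5*8 = -40)
l(A, Z) = 27 + A (l(A, Z) = 7 + (A + 20) = 7 + (20 + A) = 27 + A)
l(r(5, 1*1), 13 - V)² = (27 + 3)² = 30² = 900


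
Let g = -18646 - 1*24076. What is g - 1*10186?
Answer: -52908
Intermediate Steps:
g = -42722 (g = -18646 - 24076 = -42722)
g - 1*10186 = -42722 - 1*10186 = -42722 - 10186 = -52908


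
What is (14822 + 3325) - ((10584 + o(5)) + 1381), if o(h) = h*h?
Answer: 6157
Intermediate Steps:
o(h) = h**2
(14822 + 3325) - ((10584 + o(5)) + 1381) = (14822 + 3325) - ((10584 + 5**2) + 1381) = 18147 - ((10584 + 25) + 1381) = 18147 - (10609 + 1381) = 18147 - 1*11990 = 18147 - 11990 = 6157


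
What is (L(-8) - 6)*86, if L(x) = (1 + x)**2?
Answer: 3698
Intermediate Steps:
(L(-8) - 6)*86 = ((1 - 8)**2 - 6)*86 = ((-7)**2 - 6)*86 = (49 - 6)*86 = 43*86 = 3698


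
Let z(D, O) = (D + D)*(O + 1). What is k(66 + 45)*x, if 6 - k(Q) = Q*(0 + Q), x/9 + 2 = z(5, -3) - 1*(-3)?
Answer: 2105865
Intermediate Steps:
z(D, O) = 2*D*(1 + O) (z(D, O) = (2*D)*(1 + O) = 2*D*(1 + O))
x = -171 (x = -18 + 9*(2*5*(1 - 3) - 1*(-3)) = -18 + 9*(2*5*(-2) + 3) = -18 + 9*(-20 + 3) = -18 + 9*(-17) = -18 - 153 = -171)
k(Q) = 6 - Q**2 (k(Q) = 6 - Q*(0 + Q) = 6 - Q*Q = 6 - Q**2)
k(66 + 45)*x = (6 - (66 + 45)**2)*(-171) = (6 - 1*111**2)*(-171) = (6 - 1*12321)*(-171) = (6 - 12321)*(-171) = -12315*(-171) = 2105865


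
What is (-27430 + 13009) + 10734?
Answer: -3687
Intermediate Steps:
(-27430 + 13009) + 10734 = -14421 + 10734 = -3687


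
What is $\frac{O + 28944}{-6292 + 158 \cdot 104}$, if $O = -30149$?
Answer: $- \frac{241}{2028} \approx -0.11884$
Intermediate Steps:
$\frac{O + 28944}{-6292 + 158 \cdot 104} = \frac{-30149 + 28944}{-6292 + 158 \cdot 104} = - \frac{1205}{-6292 + 16432} = - \frac{1205}{10140} = \left(-1205\right) \frac{1}{10140} = - \frac{241}{2028}$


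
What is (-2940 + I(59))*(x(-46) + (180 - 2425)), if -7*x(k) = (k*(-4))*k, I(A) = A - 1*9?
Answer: 20955390/7 ≈ 2.9936e+6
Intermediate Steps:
I(A) = -9 + A (I(A) = A - 9 = -9 + A)
x(k) = 4*k²/7 (x(k) = -k*(-4)*k/7 = -(-4*k)*k/7 = -(-4)*k²/7 = 4*k²/7)
(-2940 + I(59))*(x(-46) + (180 - 2425)) = (-2940 + (-9 + 59))*((4/7)*(-46)² + (180 - 2425)) = (-2940 + 50)*((4/7)*2116 - 2245) = -2890*(8464/7 - 2245) = -2890*(-7251/7) = 20955390/7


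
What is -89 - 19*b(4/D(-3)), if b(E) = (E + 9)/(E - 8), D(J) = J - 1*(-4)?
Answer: -109/4 ≈ -27.250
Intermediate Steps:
D(J) = 4 + J (D(J) = J + 4 = 4 + J)
b(E) = (9 + E)/(-8 + E)
-89 - 19*b(4/D(-3)) = -89 - 19*(9 + 4/(4 - 3))/(-8 + 4/(4 - 3)) = -89 - 19*(9 + 4/1)/(-8 + 4/1) = -89 - 19*(9 + 4*1)/(-8 + 4*1) = -89 - 19*(9 + 4)/(-8 + 4) = -89 - 19*13/(-4) = -89 - (-19)*13/4 = -89 - 19*(-13/4) = -89 + 247/4 = -109/4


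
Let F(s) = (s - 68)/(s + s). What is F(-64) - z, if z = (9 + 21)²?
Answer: -28767/32 ≈ -898.97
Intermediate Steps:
F(s) = (-68 + s)/(2*s) (F(s) = (-68 + s)/((2*s)) = (-68 + s)*(1/(2*s)) = (-68 + s)/(2*s))
z = 900 (z = 30² = 900)
F(-64) - z = (½)*(-68 - 64)/(-64) - 1*900 = (½)*(-1/64)*(-132) - 900 = 33/32 - 900 = -28767/32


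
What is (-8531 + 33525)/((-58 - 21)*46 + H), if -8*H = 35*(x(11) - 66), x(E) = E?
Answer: -199952/27147 ≈ -7.3655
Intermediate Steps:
H = 1925/8 (H = -35*(11 - 66)/8 = -35*(-55)/8 = -⅛*(-1925) = 1925/8 ≈ 240.63)
(-8531 + 33525)/((-58 - 21)*46 + H) = (-8531 + 33525)/((-58 - 21)*46 + 1925/8) = 24994/(-79*46 + 1925/8) = 24994/(-3634 + 1925/8) = 24994/(-27147/8) = 24994*(-8/27147) = -199952/27147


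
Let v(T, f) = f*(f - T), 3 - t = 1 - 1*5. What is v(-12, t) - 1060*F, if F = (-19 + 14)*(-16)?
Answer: -84667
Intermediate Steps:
F = 80 (F = -5*(-16) = 80)
t = 7 (t = 3 - (1 - 1*5) = 3 - (1 - 5) = 3 - 1*(-4) = 3 + 4 = 7)
v(-12, t) - 1060*F = 7*(7 - 1*(-12)) - 1060*80 = 7*(7 + 12) - 84800 = 7*19 - 84800 = 133 - 84800 = -84667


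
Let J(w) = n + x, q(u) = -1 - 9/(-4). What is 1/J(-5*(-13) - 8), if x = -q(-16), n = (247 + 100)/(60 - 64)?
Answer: -1/88 ≈ -0.011364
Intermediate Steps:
q(u) = 5/4 (q(u) = -1 - 9*(-1)/4 = -1 - 1*(-9/4) = -1 + 9/4 = 5/4)
n = -347/4 (n = 347/(-4) = 347*(-¼) = -347/4 ≈ -86.750)
x = -5/4 (x = -1*5/4 = -5/4 ≈ -1.2500)
J(w) = -88 (J(w) = -347/4 - 5/4 = -88)
1/J(-5*(-13) - 8) = 1/(-88) = -1/88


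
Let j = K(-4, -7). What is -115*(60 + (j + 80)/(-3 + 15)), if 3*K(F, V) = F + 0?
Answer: -68885/9 ≈ -7653.9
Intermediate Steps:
K(F, V) = F/3 (K(F, V) = (F + 0)/3 = F/3)
j = -4/3 (j = (⅓)*(-4) = -4/3 ≈ -1.3333)
-115*(60 + (j + 80)/(-3 + 15)) = -115*(60 + (-4/3 + 80)/(-3 + 15)) = -115*(60 + (236/3)/12) = -115*(60 + (236/3)*(1/12)) = -115*(60 + 59/9) = -115*599/9 = -68885/9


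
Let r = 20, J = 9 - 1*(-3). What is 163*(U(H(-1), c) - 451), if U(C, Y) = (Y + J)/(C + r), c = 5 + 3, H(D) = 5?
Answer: -366913/5 ≈ -73383.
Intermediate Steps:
J = 12 (J = 9 + 3 = 12)
c = 8
U(C, Y) = (12 + Y)/(20 + C) (U(C, Y) = (Y + 12)/(C + 20) = (12 + Y)/(20 + C))
163*(U(H(-1), c) - 451) = 163*((12 + 8)/(20 + 5) - 451) = 163*(20/25 - 451) = 163*((1/25)*20 - 451) = 163*(4/5 - 451) = 163*(-2251/5) = -366913/5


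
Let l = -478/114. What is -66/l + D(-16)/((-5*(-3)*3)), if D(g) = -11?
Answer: 166661/10755 ≈ 15.496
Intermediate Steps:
l = -239/57 (l = -478*1/114 = -239/57 ≈ -4.1930)
-66/l + D(-16)/((-5*(-3)*3)) = -66/(-239/57) - 11/(-5*(-3)*3) = -66*(-57/239) - 11/(15*3) = 3762/239 - 11/45 = 166661/10755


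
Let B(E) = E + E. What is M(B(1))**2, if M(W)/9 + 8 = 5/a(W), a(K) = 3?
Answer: 3249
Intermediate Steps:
B(E) = 2*E
M(W) = -57 (M(W) = -72 + 9*(5/3) = -72 + 15 = -57)
M(B(1))**2 = (-57)**2 = 3249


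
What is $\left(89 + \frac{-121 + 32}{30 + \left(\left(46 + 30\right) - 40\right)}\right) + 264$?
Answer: $\frac{23209}{66} \approx 351.65$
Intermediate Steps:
$\left(89 + \frac{-121 + 32}{30 + \left(\left(46 + 30\right) - 40\right)}\right) + 264 = \left(89 - \frac{89}{30 + \left(76 - 40\right)}\right) + 264 = \left(89 - \frac{89}{30 + 36}\right) + 264 = \left(89 - \frac{89}{66}\right) + 264 = \frac{5785}{66} + 264 = \frac{23209}{66}$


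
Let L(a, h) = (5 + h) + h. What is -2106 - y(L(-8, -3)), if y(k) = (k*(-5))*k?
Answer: -2101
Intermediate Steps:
L(a, h) = 5 + 2*h
y(k) = -5*k² (y(k) = (-5*k)*k = -5*k²)
-2106 - y(L(-8, -3)) = -2106 - (-5)*(5 + 2*(-3))² = -2106 - (-5)*(5 - 6)² = -2106 - (-5)*(-1)² = -2106 - (-5) = -2106 - 1*(-5) = -2106 + 5 = -2101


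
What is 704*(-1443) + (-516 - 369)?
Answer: -1016757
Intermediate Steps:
704*(-1443) + (-516 - 369) = -1015872 - 885 = -1016757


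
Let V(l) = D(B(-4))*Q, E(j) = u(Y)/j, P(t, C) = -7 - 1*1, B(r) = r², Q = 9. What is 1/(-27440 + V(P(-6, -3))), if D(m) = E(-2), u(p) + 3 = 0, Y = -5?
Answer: -2/54853 ≈ -3.6461e-5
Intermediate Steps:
u(p) = -3 (u(p) = -3 + 0 = -3)
P(t, C) = -8 (P(t, C) = -7 - 1 = -8)
E(j) = -3/j
D(m) = 3/2 (D(m) = -3/(-2) = -3*(-½) = 3/2)
V(l) = 27/2 (V(l) = (3/2)*9 = 27/2)
1/(-27440 + V(P(-6, -3))) = 1/(-27440 + 27/2) = 1/(-54853/2) = -2/54853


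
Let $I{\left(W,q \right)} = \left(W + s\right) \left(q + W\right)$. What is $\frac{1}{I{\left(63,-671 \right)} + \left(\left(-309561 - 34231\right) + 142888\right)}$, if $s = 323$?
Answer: $- \frac{1}{435592} \approx -2.2957 \cdot 10^{-6}$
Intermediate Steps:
$I{\left(W,q \right)} = \left(323 + W\right) \left(W + q\right)$ ($I{\left(W,q \right)} = \left(W + 323\right) \left(q + W\right) = \left(323 + W\right) \left(W + q\right)$)
$\frac{1}{I{\left(63,-671 \right)} + \left(\left(-309561 - 34231\right) + 142888\right)} = \frac{1}{\left(63^{2} + 323 \cdot 63 + 323 \left(-671\right) + 63 \left(-671\right)\right) + \left(\left(-309561 - 34231\right) + 142888\right)} = \frac{1}{\left(3969 + 20349 - 216733 - 42273\right) + \left(-343792 + 142888\right)} = \frac{1}{-234688 - 200904} = \frac{1}{-435592} = - \frac{1}{435592}$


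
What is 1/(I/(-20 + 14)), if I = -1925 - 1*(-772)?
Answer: 6/1153 ≈ 0.0052038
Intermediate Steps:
I = -1153 (I = -1925 + 772 = -1153)
1/(I/(-20 + 14)) = 1/(-1153/(-20 + 14)) = 1/(-1153/(-6)) = 1/(-⅙*(-1153)) = 1/(1153/6) = 6/1153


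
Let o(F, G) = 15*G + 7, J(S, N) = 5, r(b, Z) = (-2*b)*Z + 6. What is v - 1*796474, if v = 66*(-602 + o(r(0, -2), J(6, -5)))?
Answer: -830794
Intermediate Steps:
r(b, Z) = 6 - 2*Z*b (r(b, Z) = -2*Z*b + 6 = 6 - 2*Z*b)
o(F, G) = 7 + 15*G
v = -34320 (v = 66*(-602 + (7 + 15*5)) = 66*(-602 + (7 + 75)) = 66*(-602 + 82) = 66*(-520) = -34320)
v - 1*796474 = -34320 - 1*796474 = -34320 - 796474 = -830794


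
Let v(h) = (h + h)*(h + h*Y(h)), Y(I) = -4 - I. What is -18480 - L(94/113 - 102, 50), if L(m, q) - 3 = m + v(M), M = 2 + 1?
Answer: -2064943/113 ≈ -18274.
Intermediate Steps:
M = 3
v(h) = 2*h*(h + h*(-4 - h)) (v(h) = (h + h)*(h + h*(-4 - h)) = (2*h)*(h + h*(-4 - h)) = 2*h*(h + h*(-4 - h)))
L(m, q) = -105 + m (L(m, q) = 3 + (m + 2*3**2*(-3 - 1*3)) = 3 + (m + 2*9*(-3 - 3)) = 3 + (m + 2*9*(-6)) = 3 + (m - 108) = 3 + (-108 + m) = -105 + m)
-18480 - L(94/113 - 102, 50) = -18480 - (-105 + (94/113 - 102)) = -18480 - (-105 - 11432/113) = -18480 - 1*(-23297/113) = -18480 + 23297/113 = -2064943/113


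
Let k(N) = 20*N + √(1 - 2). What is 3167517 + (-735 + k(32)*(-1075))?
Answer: 2478782 - 1075*I ≈ 2.4788e+6 - 1075.0*I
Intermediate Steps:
k(N) = I + 20*N (k(N) = 20*N + √(-1) = 20*N + I = I + 20*N)
3167517 + (-735 + k(32)*(-1075)) = 3167517 + (-735 + (I + 20*32)*(-1075)) = 3167517 + (-735 + (I + 640)*(-1075)) = 3167517 + (-735 + (640 + I)*(-1075)) = 3167517 + (-735 + (-688000 - 1075*I)) = 3167517 + (-688735 - 1075*I) = 2478782 - 1075*I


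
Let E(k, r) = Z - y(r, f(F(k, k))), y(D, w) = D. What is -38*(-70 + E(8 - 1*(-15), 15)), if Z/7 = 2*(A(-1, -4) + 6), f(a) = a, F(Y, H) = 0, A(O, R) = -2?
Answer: 1102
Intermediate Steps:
Z = 56 (Z = 7*(2*(-2 + 6)) = 7*(2*4) = 7*8 = 56)
E(k, r) = 56 - r
-38*(-70 + E(8 - 1*(-15), 15)) = -38*(-70 + (56 - 1*15)) = -38*(-70 + (56 - 15)) = -38*(-70 + 41) = -38*(-29) = 1102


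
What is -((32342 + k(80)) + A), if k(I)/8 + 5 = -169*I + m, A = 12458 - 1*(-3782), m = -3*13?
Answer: 59930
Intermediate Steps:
m = -39
A = 16240 (A = 12458 + 3782 = 16240)
k(I) = -352 - 1352*I (k(I) = -40 + 8*(-169*I - 39) = -40 + 8*(-39 - 169*I) = -40 + (-312 - 1352*I) = -352 - 1352*I)
-((32342 + k(80)) + A) = -((32342 + (-352 - 1352*80)) + 16240) = -((32342 + (-352 - 108160)) + 16240) = -((32342 - 108512) + 16240) = -(-76170 + 16240) = -1*(-59930) = 59930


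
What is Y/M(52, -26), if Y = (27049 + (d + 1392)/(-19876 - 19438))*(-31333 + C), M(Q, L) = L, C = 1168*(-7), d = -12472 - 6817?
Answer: 3819522816277/92924 ≈ 4.1104e+7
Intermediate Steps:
d = -19289
C = -8176
Y = -3819522816277/3574 (Y = (27049 + (-19289 + 1392)/(-19876 - 19438))*(-31333 - 8176) = (27049 - 17897/(-39314))*(-39509) = (27049 - 17897*(-1/39314))*(-39509) = (27049 + 1627/3574)*(-39509) = (96674753/3574)*(-39509) = -3819522816277/3574 ≈ -1.0687e+9)
Y/M(52, -26) = -3819522816277/3574/(-26) = -3819522816277/3574*(-1/26) = 3819522816277/92924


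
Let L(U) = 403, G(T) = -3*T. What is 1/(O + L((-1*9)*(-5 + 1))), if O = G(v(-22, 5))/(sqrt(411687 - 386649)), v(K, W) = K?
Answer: 560573/225910677 - 11*sqrt(2782)/225910677 ≈ 0.0024788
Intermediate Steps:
O = 11*sqrt(2782)/1391 (O = (-3*(-22))/(sqrt(411687 - 386649)) = 66/(sqrt(25038)) = 66/((3*sqrt(2782))) = 66*(sqrt(2782)/8346) = 11*sqrt(2782)/1391 ≈ 0.41710)
1/(O + L((-1*9)*(-5 + 1))) = 1/(11*sqrt(2782)/1391 + 403) = 1/(403 + 11*sqrt(2782)/1391)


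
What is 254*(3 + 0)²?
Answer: 2286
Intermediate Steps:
254*(3 + 0)² = 254*3² = 254*9 = 2286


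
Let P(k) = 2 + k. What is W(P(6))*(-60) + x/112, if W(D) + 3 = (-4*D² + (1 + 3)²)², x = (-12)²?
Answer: -24190731/7 ≈ -3.4558e+6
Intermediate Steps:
x = 144
W(D) = -3 + (16 - 4*D²)² (W(D) = -3 + (-4*D² + (1 + 3)²)² = -3 + (-4*D² + 4²)² = -3 + (-4*D² + 16)² = -3 + (16 - 4*D²)²)
W(P(6))*(-60) + x/112 = (-3 + 16*(-4 + (2 + 6)²)²)*(-60) + 144/112 = (-3 + 16*(-4 + 8²)²)*(-60) + 144*(1/112) = (-3 + 16*(-4 + 64)²)*(-60) + 9/7 = (-3 + 16*60²)*(-60) + 9/7 = (-3 + 16*3600)*(-60) + 9/7 = (-3 + 57600)*(-60) + 9/7 = 57597*(-60) + 9/7 = -3455820 + 9/7 = -24190731/7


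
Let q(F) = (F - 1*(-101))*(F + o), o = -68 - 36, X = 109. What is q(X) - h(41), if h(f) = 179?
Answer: 871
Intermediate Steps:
o = -104
q(F) = (-104 + F)*(101 + F) (q(F) = (F - 1*(-101))*(F - 104) = (F + 101)*(-104 + F) = (101 + F)*(-104 + F) = (-104 + F)*(101 + F))
q(X) - h(41) = (-10504 + 109**2 - 3*109) - 1*179 = (-10504 + 11881 - 327) - 179 = 1050 - 179 = 871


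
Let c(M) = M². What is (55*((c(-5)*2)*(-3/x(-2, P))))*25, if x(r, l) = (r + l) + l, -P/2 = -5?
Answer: -34375/3 ≈ -11458.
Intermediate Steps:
P = 10 (P = -2*(-5) = 10)
x(r, l) = r + 2*l (x(r, l) = (l + r) + l = r + 2*l)
(55*((c(-5)*2)*(-3/x(-2, P))))*25 = (55*(((-5)²*2)*(-3/(-2 + 2*10))))*25 = (55*((25*2)*(-3/(-2 + 20))))*25 = (55*(50*(-3/18)))*25 = (55*(50*(-3*1/18)))*25 = (55*(50*(-⅙)))*25 = (55*(-25/3))*25 = -1375/3*25 = -34375/3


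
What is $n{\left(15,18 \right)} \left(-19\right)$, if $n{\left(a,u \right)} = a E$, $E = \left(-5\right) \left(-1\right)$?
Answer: $-1425$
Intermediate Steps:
$E = 5$
$n{\left(a,u \right)} = 5 a$ ($n{\left(a,u \right)} = a 5 = 5 a$)
$n{\left(15,18 \right)} \left(-19\right) = 5 \cdot 15 \left(-19\right) = 75 \left(-19\right) = -1425$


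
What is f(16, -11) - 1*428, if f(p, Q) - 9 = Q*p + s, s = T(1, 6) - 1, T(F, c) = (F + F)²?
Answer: -592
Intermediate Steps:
T(F, c) = 4*F² (T(F, c) = (2*F)² = 4*F²)
s = 3 (s = 4*1² - 1 = 4*1 - 1 = 4 - 1 = 3)
f(p, Q) = 12 + Q*p (f(p, Q) = 9 + (Q*p + 3) = 9 + (3 + Q*p) = 12 + Q*p)
f(16, -11) - 1*428 = (12 - 11*16) - 1*428 = (12 - 176) - 428 = -164 - 428 = -592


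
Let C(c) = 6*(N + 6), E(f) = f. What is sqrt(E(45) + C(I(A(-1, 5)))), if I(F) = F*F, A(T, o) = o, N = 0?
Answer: 9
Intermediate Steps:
I(F) = F**2
C(c) = 36 (C(c) = 6*(0 + 6) = 6*6 = 36)
sqrt(E(45) + C(I(A(-1, 5)))) = sqrt(45 + 36) = sqrt(81) = 9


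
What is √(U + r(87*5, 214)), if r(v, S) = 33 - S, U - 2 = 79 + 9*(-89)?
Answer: I*√901 ≈ 30.017*I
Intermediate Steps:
U = -720 (U = 2 + (79 + 9*(-89)) = 2 + (79 - 801) = 2 - 722 = -720)
√(U + r(87*5, 214)) = √(-720 + (33 - 1*214)) = √(-720 + (33 - 214)) = √(-720 - 181) = √(-901) = I*√901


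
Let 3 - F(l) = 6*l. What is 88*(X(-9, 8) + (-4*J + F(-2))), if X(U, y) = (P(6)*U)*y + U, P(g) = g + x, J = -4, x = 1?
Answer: -42416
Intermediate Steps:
P(g) = 1 + g (P(g) = g + 1 = 1 + g)
F(l) = 3 - 6*l
X(U, y) = U + 7*U*y (X(U, y) = ((1 + 6)*U)*y + U = (7*U)*y + U = 7*U*y + U = U + 7*U*y)
88*(X(-9, 8) + (-4*J + F(-2))) = 88*(-9*(1 + 7*8) + (-4*(-4) + (3 - 6*(-2)))) = 88*(-9*(1 + 56) + (16 + (3 + 12))) = 88*(-9*57 + (16 + 15)) = 88*(-513 + 31) = 88*(-482) = -42416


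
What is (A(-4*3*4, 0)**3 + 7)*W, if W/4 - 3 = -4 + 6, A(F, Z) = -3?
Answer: -400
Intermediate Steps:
W = 20 (W = 12 + 4*(-4 + 6) = 12 + 4*2 = 12 + 8 = 20)
(A(-4*3*4, 0)**3 + 7)*W = ((-3)**3 + 7)*20 = (-27 + 7)*20 = -20*20 = -400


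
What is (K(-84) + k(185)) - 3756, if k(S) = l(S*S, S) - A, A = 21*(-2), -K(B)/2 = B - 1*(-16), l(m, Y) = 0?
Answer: -3578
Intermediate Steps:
K(B) = -32 - 2*B (K(B) = -2*(B - 1*(-16)) = -2*(B + 16) = -2*(16 + B) = -32 - 2*B)
A = -42
k(S) = 42 (k(S) = 0 - 1*(-42) = 0 + 42 = 42)
(K(-84) + k(185)) - 3756 = ((-32 - 2*(-84)) + 42) - 3756 = ((-32 + 168) + 42) - 3756 = (136 + 42) - 3756 = 178 - 3756 = -3578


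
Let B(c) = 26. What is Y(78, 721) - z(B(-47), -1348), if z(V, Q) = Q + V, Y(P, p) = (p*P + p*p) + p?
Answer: 578122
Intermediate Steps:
Y(P, p) = p + p² + P*p (Y(P, p) = (P*p + p²) + p = (p² + P*p) + p = p + p² + P*p)
Y(78, 721) - z(B(-47), -1348) = 721*(1 + 78 + 721) - (-1348 + 26) = 721*800 - 1*(-1322) = 576800 + 1322 = 578122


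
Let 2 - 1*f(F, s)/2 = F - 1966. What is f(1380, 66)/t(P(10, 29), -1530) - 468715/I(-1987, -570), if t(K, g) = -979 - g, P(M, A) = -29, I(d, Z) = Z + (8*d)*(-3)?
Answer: -202851197/25962018 ≈ -7.8134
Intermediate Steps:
f(F, s) = 3936 - 2*F (f(F, s) = 4 - 2*(F - 1966) = 4 - 2*(-1966 + F) = 4 + (3932 - 2*F) = 3936 - 2*F)
I(d, Z) = Z - 24*d
f(1380, 66)/t(P(10, 29), -1530) - 468715/I(-1987, -570) = (3936 - 2*1380)/(-979 - 1*(-1530)) - 468715/(-570 - 24*(-1987)) = (3936 - 2760)/(-979 + 1530) - 468715/(-570 + 47688) = 1176/551 - 468715/47118 = -202851197/25962018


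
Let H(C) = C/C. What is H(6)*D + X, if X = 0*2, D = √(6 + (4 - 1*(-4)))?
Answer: √14 ≈ 3.7417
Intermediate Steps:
D = √14 (D = √(6 + (4 + 4)) = √(6 + 8) = √14 ≈ 3.7417)
H(C) = 1
X = 0
H(6)*D + X = 1*√14 + 0 = √14 + 0 = √14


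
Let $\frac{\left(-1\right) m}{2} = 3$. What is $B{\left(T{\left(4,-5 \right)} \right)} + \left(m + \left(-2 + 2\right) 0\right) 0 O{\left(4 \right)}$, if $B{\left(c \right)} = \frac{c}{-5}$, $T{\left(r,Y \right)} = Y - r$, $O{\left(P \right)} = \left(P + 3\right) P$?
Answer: $\frac{9}{5} \approx 1.8$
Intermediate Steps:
$m = -6$ ($m = \left(-2\right) 3 = -6$)
$O{\left(P \right)} = P \left(3 + P\right)$ ($O{\left(P \right)} = \left(3 + P\right) P = P \left(3 + P\right)$)
$B{\left(c \right)} = - \frac{c}{5}$ ($B{\left(c \right)} = c \left(- \frac{1}{5}\right) = - \frac{c}{5}$)
$B{\left(T{\left(4,-5 \right)} \right)} + \left(m + \left(-2 + 2\right) 0\right) 0 O{\left(4 \right)} = - \frac{-5 - 4}{5} + \left(-6 + \left(-2 + 2\right) 0\right) 0 \cdot 4 \left(3 + 4\right) = - \frac{-5 - 4}{5} + \left(-6 + 0 \cdot 0\right) 0 \cdot 4 \cdot 7 = \left(- \frac{1}{5}\right) \left(-9\right) + \left(-6 + 0\right) 0 \cdot 28 = \frac{9}{5} + \left(-6\right) 0 \cdot 28 = \frac{9}{5} + 0 \cdot 28 = \frac{9}{5} + 0 = \frac{9}{5}$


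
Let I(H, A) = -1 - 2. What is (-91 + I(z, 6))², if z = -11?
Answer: 8836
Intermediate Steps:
I(H, A) = -3
(-91 + I(z, 6))² = (-91 - 3)² = (-94)² = 8836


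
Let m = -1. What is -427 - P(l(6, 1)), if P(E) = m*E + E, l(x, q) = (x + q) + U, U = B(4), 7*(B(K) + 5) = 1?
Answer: -427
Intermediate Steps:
B(K) = -34/7 (B(K) = -5 + (⅐)*1 = -5 + ⅐ = -34/7)
U = -34/7 ≈ -4.8571
l(x, q) = -34/7 + q + x (l(x, q) = (x + q) - 34/7 = (q + x) - 34/7 = -34/7 + q + x)
P(E) = 0 (P(E) = -E + E = 0)
-427 - P(l(6, 1)) = -427 - 1*0 = -427 + 0 = -427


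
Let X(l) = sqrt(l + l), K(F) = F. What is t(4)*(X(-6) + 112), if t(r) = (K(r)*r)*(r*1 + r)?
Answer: 14336 + 256*I*sqrt(3) ≈ 14336.0 + 443.4*I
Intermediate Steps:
X(l) = sqrt(2)*sqrt(l) (X(l) = sqrt(2*l) = sqrt(2)*sqrt(l))
t(r) = 2*r**3 (t(r) = (r*r)*(r*1 + r) = r**2*(r + r) = r**2*(2*r) = 2*r**3)
t(4)*(X(-6) + 112) = (2*4**3)*(sqrt(2)*sqrt(-6) + 112) = (2*64)*(sqrt(2)*(I*sqrt(6)) + 112) = 128*(2*I*sqrt(3) + 112) = 128*(112 + 2*I*sqrt(3)) = 14336 + 256*I*sqrt(3)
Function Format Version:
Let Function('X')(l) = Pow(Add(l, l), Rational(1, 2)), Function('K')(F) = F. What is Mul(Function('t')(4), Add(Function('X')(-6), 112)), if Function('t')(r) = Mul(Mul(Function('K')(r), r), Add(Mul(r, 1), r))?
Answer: Add(14336, Mul(256, I, Pow(3, Rational(1, 2)))) ≈ Add(14336., Mul(443.40, I))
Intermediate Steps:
Function('X')(l) = Mul(Pow(2, Rational(1, 2)), Pow(l, Rational(1, 2))) (Function('X')(l) = Pow(Mul(2, l), Rational(1, 2)) = Mul(Pow(2, Rational(1, 2)), Pow(l, Rational(1, 2))))
Function('t')(r) = Mul(2, Pow(r, 3)) (Function('t')(r) = Mul(Mul(r, r), Add(Mul(r, 1), r)) = Mul(Pow(r, 2), Add(r, r)) = Mul(Pow(r, 2), Mul(2, r)) = Mul(2, Pow(r, 3)))
Mul(Function('t')(4), Add(Function('X')(-6), 112)) = Mul(Mul(2, Pow(4, 3)), Add(Mul(Pow(2, Rational(1, 2)), Pow(-6, Rational(1, 2))), 112)) = Mul(Mul(2, 64), Add(Mul(Pow(2, Rational(1, 2)), Mul(I, Pow(6, Rational(1, 2)))), 112)) = Mul(128, Add(Mul(2, I, Pow(3, Rational(1, 2))), 112)) = Mul(128, Add(112, Mul(2, I, Pow(3, Rational(1, 2))))) = Add(14336, Mul(256, I, Pow(3, Rational(1, 2))))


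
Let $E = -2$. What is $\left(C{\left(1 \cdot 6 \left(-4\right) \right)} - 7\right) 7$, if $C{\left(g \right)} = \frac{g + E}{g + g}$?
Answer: $- \frac{1085}{24} \approx -45.208$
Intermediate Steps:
$C{\left(g \right)} = \frac{-2 + g}{2 g}$ ($C{\left(g \right)} = \frac{g - 2}{g + g} = \frac{-2 + g}{2 g}$)
$\left(C{\left(1 \cdot 6 \left(-4\right) \right)} - 7\right) 7 = \left(\frac{-2 + 1 \cdot 6 \left(-4\right)}{2 \cdot 1 \cdot 6 \left(-4\right)} - 7\right) 7 = \left(\frac{-2 + 6 \left(-4\right)}{2 \cdot 6 \left(-4\right)} - 7\right) 7 = \left(\frac{-2 - 24}{2 \left(-24\right)} - 7\right) 7 = \left(\frac{1}{2} \left(- \frac{1}{24}\right) \left(-26\right) - 7\right) 7 = \left(\frac{13}{24} - 7\right) 7 = \left(- \frac{155}{24}\right) 7 = - \frac{1085}{24}$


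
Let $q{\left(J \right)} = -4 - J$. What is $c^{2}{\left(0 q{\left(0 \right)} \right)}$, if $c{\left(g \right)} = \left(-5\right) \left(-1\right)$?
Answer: $25$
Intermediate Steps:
$c{\left(g \right)} = 5$
$c^{2}{\left(0 q{\left(0 \right)} \right)} = 5^{2} = 25$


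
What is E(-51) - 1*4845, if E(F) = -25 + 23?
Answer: -4847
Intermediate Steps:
E(F) = -2
E(-51) - 1*4845 = -2 - 1*4845 = -2 - 4845 = -4847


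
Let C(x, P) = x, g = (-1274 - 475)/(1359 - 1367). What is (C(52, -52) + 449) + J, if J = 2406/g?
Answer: 298499/583 ≈ 512.00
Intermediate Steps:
g = 1749/8 (g = -1749/(-8) = -1749*(-⅛) = 1749/8 ≈ 218.63)
J = 6416/583 (J = 2406/(1749/8) = 2406*(8/1749) = 6416/583 ≈ 11.005)
(C(52, -52) + 449) + J = (52 + 449) + 6416/583 = 501 + 6416/583 = 298499/583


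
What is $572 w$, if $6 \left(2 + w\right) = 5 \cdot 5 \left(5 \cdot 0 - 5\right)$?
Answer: $- \frac{39182}{3} \approx -13061.0$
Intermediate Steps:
$w = - \frac{137}{6}$ ($w = -2 + \frac{5 \cdot 5 \left(5 \cdot 0 - 5\right)}{6} = -2 + \frac{25 \left(0 - 5\right)}{6} = -2 + \frac{25 \left(-5\right)}{6} = -2 + \frac{1}{6} \left(-125\right) = -2 - \frac{125}{6} = - \frac{137}{6} \approx -22.833$)
$572 w = 572 \left(- \frac{137}{6}\right) = - \frac{39182}{3}$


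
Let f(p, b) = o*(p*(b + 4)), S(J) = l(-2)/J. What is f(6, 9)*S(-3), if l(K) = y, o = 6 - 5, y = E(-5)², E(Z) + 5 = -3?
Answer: -1664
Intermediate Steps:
E(Z) = -8 (E(Z) = -5 - 3 = -8)
y = 64 (y = (-8)² = 64)
o = 1
l(K) = 64
S(J) = 64/J
f(p, b) = p*(4 + b) (f(p, b) = 1*(p*(b + 4)) = 1*(p*(4 + b)) = p*(4 + b))
f(6, 9)*S(-3) = (6*(4 + 9))*(64/(-3)) = (6*13)*(64*(-⅓)) = 78*(-64/3) = -1664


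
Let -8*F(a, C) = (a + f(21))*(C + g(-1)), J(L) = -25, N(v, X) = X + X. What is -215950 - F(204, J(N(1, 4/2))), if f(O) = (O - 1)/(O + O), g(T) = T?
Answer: -9097811/42 ≈ -2.1661e+5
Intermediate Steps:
N(v, X) = 2*X
f(O) = (-1 + O)/(2*O) (f(O) = (-1 + O)/((2*O)) = (-1 + O)*(1/(2*O)) = (-1 + O)/(2*O))
F(a, C) = -(-1 + C)*(10/21 + a)/8 (F(a, C) = -(a + (1/2)*(-1 + 21)/21)*(C - 1)/8 = -(a + (1/2)*(1/21)*20)*(-1 + C)/8 = -(a + 10/21)*(-1 + C)/8 = -(10/21 + a)*(-1 + C)/8 = -(-1 + C)*(10/21 + a)/8)
-215950 - F(204, J(N(1, 4/2))) = -215950 - (5/84 - 5/84*(-25) + (1/8)*204 - 1/8*(-25)*204) = -215950 - (5/84 + 125/84 + 51/2 + 1275/2) = -215950 - 1*27911/42 = -215950 - 27911/42 = -9097811/42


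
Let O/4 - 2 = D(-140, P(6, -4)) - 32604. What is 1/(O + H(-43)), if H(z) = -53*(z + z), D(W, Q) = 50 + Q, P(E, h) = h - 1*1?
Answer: -1/125670 ≈ -7.9574e-6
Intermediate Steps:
P(E, h) = -1 + h (P(E, h) = h - 1 = -1 + h)
H(z) = -106*z
O = -130228 (O = 8 + 4*((50 + (-1 - 4)) - 32604) = 8 + 4*((50 - 5) - 32604) = 8 + 4*(45 - 32604) = 8 + 4*(-32559) = 8 - 130236 = -130228)
1/(O + H(-43)) = 1/(-130228 - 106*(-43)) = 1/(-130228 + 4558) = 1/(-125670) = -1/125670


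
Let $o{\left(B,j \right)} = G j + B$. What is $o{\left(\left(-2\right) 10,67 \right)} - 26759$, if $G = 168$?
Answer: $-15523$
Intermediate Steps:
$o{\left(B,j \right)} = B + 168 j$ ($o{\left(B,j \right)} = 168 j + B = B + 168 j$)
$o{\left(\left(-2\right) 10,67 \right)} - 26759 = \left(\left(-2\right) 10 + 168 \cdot 67\right) - 26759 = \left(-20 + 11256\right) - 26759 = 11236 - 26759 = -15523$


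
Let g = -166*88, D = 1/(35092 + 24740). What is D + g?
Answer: -874025855/59832 ≈ -14608.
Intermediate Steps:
D = 1/59832 ≈ 1.6713e-5
g = -14608
D + g = 1/59832 - 14608 = -874025855/59832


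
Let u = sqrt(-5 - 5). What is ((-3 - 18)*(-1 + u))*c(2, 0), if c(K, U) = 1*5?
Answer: 105 - 105*I*sqrt(10) ≈ 105.0 - 332.04*I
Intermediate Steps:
u = I*sqrt(10) (u = sqrt(-10) = I*sqrt(10) ≈ 3.1623*I)
c(K, U) = 5
((-3 - 18)*(-1 + u))*c(2, 0) = ((-3 - 18)*(-1 + I*sqrt(10)))*5 = -21*(-1 + I*sqrt(10))*5 = (21 - 21*I*sqrt(10))*5 = 105 - 105*I*sqrt(10)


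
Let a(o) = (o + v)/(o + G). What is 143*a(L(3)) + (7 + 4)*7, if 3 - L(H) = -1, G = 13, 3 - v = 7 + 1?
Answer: 1166/17 ≈ 68.588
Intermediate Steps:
v = -5 (v = 3 - (7 + 1) = 3 - 1*8 = 3 - 8 = -5)
L(H) = 4 (L(H) = 3 - 1*(-1) = 3 + 1 = 4)
a(o) = (-5 + o)/(13 + o) (a(o) = (o - 5)/(o + 13) = (-5 + o)/(13 + o))
143*a(L(3)) + (7 + 4)*7 = 143*((-5 + 4)/(13 + 4)) + (7 + 4)*7 = 143*(-1/17) + 11*7 = 143*((1/17)*(-1)) + 77 = 143*(-1/17) + 77 = -143/17 + 77 = 1166/17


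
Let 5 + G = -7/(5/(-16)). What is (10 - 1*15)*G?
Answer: -87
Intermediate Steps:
G = 87/5 (G = -5 - 7/(5/(-16)) = -5 - 7/(5*(-1/16)) = -5 - 7/(-5/16) = -5 - 7*(-16/5) = -5 + 112/5 = 87/5 ≈ 17.400)
(10 - 1*15)*G = (10 - 1*15)*(87/5) = (10 - 15)*(87/5) = -5*87/5 = -87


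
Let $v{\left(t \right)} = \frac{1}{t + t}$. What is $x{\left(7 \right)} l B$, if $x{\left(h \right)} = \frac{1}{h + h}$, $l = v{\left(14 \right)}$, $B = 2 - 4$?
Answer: $- \frac{1}{196} \approx -0.005102$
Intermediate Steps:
$B = -2$
$v{\left(t \right)} = \frac{1}{2 t}$
$l = \frac{1}{28}$ ($l = \frac{1}{2 \cdot 14} = \frac{1}{2} \cdot \frac{1}{14} = \frac{1}{28} \approx 0.035714$)
$x{\left(h \right)} = \frac{1}{2 h}$
$x{\left(7 \right)} l B = \frac{1}{2 \cdot 7} \cdot \frac{1}{28} \left(-2\right) = \frac{1}{2} \cdot \frac{1}{7} \left(- \frac{1}{14}\right) = \frac{1}{14} \left(- \frac{1}{14}\right) = - \frac{1}{196}$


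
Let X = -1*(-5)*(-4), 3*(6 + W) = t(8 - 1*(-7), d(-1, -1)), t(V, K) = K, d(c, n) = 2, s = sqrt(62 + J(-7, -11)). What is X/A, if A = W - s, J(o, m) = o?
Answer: -960/239 + 180*sqrt(55)/239 ≈ 1.5687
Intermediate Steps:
s = sqrt(55) (s = sqrt(62 - 7) = sqrt(55) ≈ 7.4162)
W = -16/3 (W = -6 + (1/3)*2 = -6 + 2/3 = -16/3 ≈ -5.3333)
X = -20 (X = 5*(-4) = -20)
A = -16/3 - sqrt(55) ≈ -12.750
X/A = -20/(-16/3 - sqrt(55))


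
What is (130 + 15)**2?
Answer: 21025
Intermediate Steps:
(130 + 15)**2 = 145**2 = 21025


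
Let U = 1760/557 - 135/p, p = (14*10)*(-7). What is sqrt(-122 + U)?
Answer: I*sqrt(7218154645)/7798 ≈ 10.895*I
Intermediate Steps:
p = -980 (p = 140*(-7) = -980)
U = 359999/109172 (U = 1760/557 - 135/(-980) = 1760*(1/557) - 135*(-1/980) = 1760/557 + 27/196 = 359999/109172 ≈ 3.2975)
sqrt(-122 + U) = sqrt(-122 + 359999/109172) = sqrt(-12958985/109172) = I*sqrt(7218154645)/7798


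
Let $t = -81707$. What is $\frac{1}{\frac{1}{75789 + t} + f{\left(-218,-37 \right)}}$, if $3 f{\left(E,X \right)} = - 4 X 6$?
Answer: $\frac{5918}{1751727} \approx 0.0033784$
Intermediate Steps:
$f{\left(E,X \right)} = - 8 X$ ($f{\left(E,X \right)} = \frac{- 4 X 6}{3} = \frac{\left(-24\right) X}{3} = - 8 X$)
$\frac{1}{\frac{1}{75789 + t} + f{\left(-218,-37 \right)}} = \frac{1}{\frac{1}{75789 - 81707} - -296} = \frac{1}{\frac{1}{-5918} + 296} = \frac{1}{- \frac{1}{5918} + 296} = \frac{1}{\frac{1751727}{5918}} = \frac{5918}{1751727}$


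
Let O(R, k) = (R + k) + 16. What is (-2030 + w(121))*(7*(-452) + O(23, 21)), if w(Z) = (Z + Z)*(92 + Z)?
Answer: -153697664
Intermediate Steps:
O(R, k) = 16 + R + k
w(Z) = 2*Z*(92 + Z) (w(Z) = (2*Z)*(92 + Z) = 2*Z*(92 + Z))
(-2030 + w(121))*(7*(-452) + O(23, 21)) = (-2030 + 2*121*(92 + 121))*(7*(-452) + (16 + 23 + 21)) = (-2030 + 2*121*213)*(-3164 + 60) = (-2030 + 51546)*(-3104) = 49516*(-3104) = -153697664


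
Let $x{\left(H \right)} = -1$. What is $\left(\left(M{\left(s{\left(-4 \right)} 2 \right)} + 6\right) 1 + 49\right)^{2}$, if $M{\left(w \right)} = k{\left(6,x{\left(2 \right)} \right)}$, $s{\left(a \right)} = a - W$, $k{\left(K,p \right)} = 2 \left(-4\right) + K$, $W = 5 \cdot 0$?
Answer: $2809$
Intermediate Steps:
$W = 0$
$k{\left(K,p \right)} = -8 + K$
$s{\left(a \right)} = a$ ($s{\left(a \right)} = a - 0 = a + 0 = a$)
$M{\left(w \right)} = -2$ ($M{\left(w \right)} = -8 + 6 = -2$)
$\left(\left(M{\left(s{\left(-4 \right)} 2 \right)} + 6\right) 1 + 49\right)^{2} = \left(\left(-2 + 6\right) 1 + 49\right)^{2} = \left(4 \cdot 1 + 49\right)^{2} = \left(4 + 49\right)^{2} = 53^{2} = 2809$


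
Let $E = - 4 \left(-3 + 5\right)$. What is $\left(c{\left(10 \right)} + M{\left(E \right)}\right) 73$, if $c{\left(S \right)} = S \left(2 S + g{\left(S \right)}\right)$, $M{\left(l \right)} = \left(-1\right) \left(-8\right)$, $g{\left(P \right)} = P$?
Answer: $22484$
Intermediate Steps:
$E = -8$ ($E = \left(-4\right) 2 = -8$)
$M{\left(l \right)} = 8$
$c{\left(S \right)} = 3 S^{2}$ ($c{\left(S \right)} = S \left(2 S + S\right) = S 3 S = 3 S^{2}$)
$\left(c{\left(10 \right)} + M{\left(E \right)}\right) 73 = \left(3 \cdot 10^{2} + 8\right) 73 = \left(3 \cdot 100 + 8\right) 73 = \left(300 + 8\right) 73 = 308 \cdot 73 = 22484$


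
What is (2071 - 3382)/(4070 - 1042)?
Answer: -1311/3028 ≈ -0.43296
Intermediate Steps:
(2071 - 3382)/(4070 - 1042) = -1311/3028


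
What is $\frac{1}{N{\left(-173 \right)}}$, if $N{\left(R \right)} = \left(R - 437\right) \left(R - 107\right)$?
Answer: $\frac{1}{170800} \approx 5.8548 \cdot 10^{-6}$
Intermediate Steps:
$N{\left(R \right)} = \left(-437 + R\right) \left(-107 + R\right)$
$\frac{1}{N{\left(-173 \right)}} = \frac{1}{46759 + \left(-173\right)^{2} - -94112} = \frac{1}{46759 + 29929 + 94112} = \frac{1}{170800}$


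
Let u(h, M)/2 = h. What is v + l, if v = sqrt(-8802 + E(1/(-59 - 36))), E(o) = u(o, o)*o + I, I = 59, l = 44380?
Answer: 44380 + I*sqrt(78905573)/95 ≈ 44380.0 + 93.504*I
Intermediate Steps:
u(h, M) = 2*h
E(o) = 59 + 2*o**2 (E(o) = (2*o)*o + 59 = 2*o**2 + 59 = 59 + 2*o**2)
v = I*sqrt(78905573)/95 (v = sqrt(-8802 + (59 + 2*(1/(-59 - 36))**2)) = sqrt(-8802 + (59 + 2*(1/(-95))**2)) = sqrt(-8802 + (59 + 2*(-1/95)**2)) = sqrt(-8802 + (59 + 2*(1/9025))) = sqrt(-8802 + (59 + 2/9025)) = sqrt(-8802 + 532477/9025) = sqrt(-78905573/9025) = I*sqrt(78905573)/95 ≈ 93.504*I)
v + l = I*sqrt(78905573)/95 + 44380 = 44380 + I*sqrt(78905573)/95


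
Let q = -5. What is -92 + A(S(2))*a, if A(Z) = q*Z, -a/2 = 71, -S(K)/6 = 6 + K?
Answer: -34172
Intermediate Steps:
S(K) = -36 - 6*K (S(K) = -6*(6 + K) = -36 - 6*K)
a = -142 (a = -2*71 = -142)
A(Z) = -5*Z
-92 + A(S(2))*a = -92 - 5*(-36 - 6*2)*(-142) = -92 - 5*(-36 - 12)*(-142) = -92 - 5*(-48)*(-142) = -92 + 240*(-142) = -92 - 34080 = -34172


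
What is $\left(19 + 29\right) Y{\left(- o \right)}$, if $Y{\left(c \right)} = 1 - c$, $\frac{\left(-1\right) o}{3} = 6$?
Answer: $-816$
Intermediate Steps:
$o = -18$ ($o = \left(-3\right) 6 = -18$)
$\left(19 + 29\right) Y{\left(- o \right)} = \left(19 + 29\right) \left(1 - \left(-1\right) \left(-18\right)\right) = 48 \left(1 - 18\right) = 48 \left(-17\right) = -816$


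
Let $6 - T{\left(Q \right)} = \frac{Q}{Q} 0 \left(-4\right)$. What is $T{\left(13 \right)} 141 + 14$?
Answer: $860$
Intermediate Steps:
$T{\left(Q \right)} = 6$ ($T{\left(Q \right)} = 6 - \frac{Q}{Q} 0 \left(-4\right) = 6 - 1 \cdot 0 \left(-4\right) = 6 - 0 \left(-4\right) = 6 - 0 = 6 + 0 = 6$)
$T{\left(13 \right)} 141 + 14 = 6 \cdot 141 + 14 = 846 + 14 = 860$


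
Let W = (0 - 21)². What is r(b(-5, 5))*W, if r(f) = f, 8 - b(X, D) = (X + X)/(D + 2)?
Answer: 4158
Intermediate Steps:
b(X, D) = 8 - 2*X/(2 + D) (b(X, D) = 8 - (X + X)/(D + 2) = 8 - 2*X/(2 + D))
W = 441 (W = (-21)² = 441)
r(b(-5, 5))*W = (2*(8 - 1*(-5) + 4*5)/(2 + 5))*441 = (2*(8 + 5 + 20)/7)*441 = (2*(⅐)*33)*441 = (66/7)*441 = 4158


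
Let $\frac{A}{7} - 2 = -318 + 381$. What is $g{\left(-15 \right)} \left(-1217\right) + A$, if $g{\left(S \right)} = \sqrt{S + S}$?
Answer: $455 - 1217 i \sqrt{30} \approx 455.0 - 6665.8 i$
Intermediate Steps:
$g{\left(S \right)} = \sqrt{2} \sqrt{S}$ ($g{\left(S \right)} = \sqrt{2 S} = \sqrt{2} \sqrt{S}$)
$A = 455$ ($A = 14 + 7 \left(-318 + 381\right) = 14 + 7 \cdot 63 = 14 + 441 = 455$)
$g{\left(-15 \right)} \left(-1217\right) + A = \sqrt{2} \sqrt{-15} \left(-1217\right) + 455 = \sqrt{2} i \sqrt{15} \left(-1217\right) + 455 = i \sqrt{30} \left(-1217\right) + 455 = - 1217 i \sqrt{30} + 455 = 455 - 1217 i \sqrt{30}$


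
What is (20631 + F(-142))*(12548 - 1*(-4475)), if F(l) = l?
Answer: 348784247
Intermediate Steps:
(20631 + F(-142))*(12548 - 1*(-4475)) = (20631 - 142)*(12548 - 1*(-4475)) = 20489*(12548 + 4475) = 20489*17023 = 348784247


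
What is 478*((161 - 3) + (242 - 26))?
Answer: 178772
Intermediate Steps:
478*((161 - 3) + (242 - 26)) = 478*(158 + 216) = 478*374 = 178772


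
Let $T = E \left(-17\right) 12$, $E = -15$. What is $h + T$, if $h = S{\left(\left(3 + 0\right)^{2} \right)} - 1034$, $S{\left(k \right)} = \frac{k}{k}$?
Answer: $2027$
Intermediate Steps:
$S{\left(k \right)} = 1$
$h = -1033$ ($h = 1 - 1034 = -1033$)
$T = 3060$ ($T = \left(-15\right) \left(-17\right) 12 = 255 \cdot 12 = 3060$)
$h + T = -1033 + 3060 = 2027$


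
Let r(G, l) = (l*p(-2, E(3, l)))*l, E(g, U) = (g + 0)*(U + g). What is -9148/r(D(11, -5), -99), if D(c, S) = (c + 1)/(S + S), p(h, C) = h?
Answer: 4574/9801 ≈ 0.46669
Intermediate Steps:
E(g, U) = g*(U + g)
D(c, S) = (1 + c)/(2*S) (D(c, S) = (1 + c)/((2*S)) = (1 + c)*(1/(2*S)) = (1 + c)/(2*S))
r(G, l) = -2*l² (r(G, l) = (l*(-2))*l = (-2*l)*l = -2*l²)
-9148/r(D(11, -5), -99) = -9148/((-2*(-99)²)) = -9148/((-2*9801)) = -9148/(-19602) = -9148*(-1/19602) = 4574/9801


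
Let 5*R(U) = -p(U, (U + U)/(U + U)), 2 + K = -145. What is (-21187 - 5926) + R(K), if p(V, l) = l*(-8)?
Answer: -135557/5 ≈ -27111.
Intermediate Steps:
K = -147 (K = -2 - 145 = -147)
p(V, l) = -8*l
R(U) = 8/5 (R(U) = (-(-8)*(U + U)/(U + U))/5 = (-(-8)*(2*U)/((2*U)))/5 = (-(-8)*(2*U)*(1/(2*U)))/5 = (-(-8))/5 = (-1*(-8))/5 = (⅕)*8 = 8/5)
(-21187 - 5926) + R(K) = (-21187 - 5926) + 8/5 = -27113 + 8/5 = -135557/5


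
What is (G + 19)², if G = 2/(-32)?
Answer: 91809/256 ≈ 358.63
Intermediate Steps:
G = -1/16 (G = 2*(-1/32) = -1/16 ≈ -0.062500)
(G + 19)² = (-1/16 + 19)² = (303/16)² = 91809/256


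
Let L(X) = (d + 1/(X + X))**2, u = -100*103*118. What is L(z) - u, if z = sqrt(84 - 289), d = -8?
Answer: 996680479/820 + 8*I*sqrt(205)/205 ≈ 1.2155e+6 + 0.55874*I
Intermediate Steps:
u = -1215400 (u = -10300*118 = -1215400)
z = I*sqrt(205) (z = sqrt(-205) = I*sqrt(205) ≈ 14.318*I)
L(X) = (-8 + 1/(2*X))**2 (L(X) = (-8 + 1/(X + X))**2 = (-8 + 1/(2*X))**2)
L(z) - u = (1 - 16*I*sqrt(205))**2/(4*(I*sqrt(205))**2) - 1*(-1215400) = (1/4)*(-1/205)*(1 - 16*I*sqrt(205))**2 + 1215400 = -(1 - 16*I*sqrt(205))**2/820 + 1215400 = 1215400 - (1 - 16*I*sqrt(205))**2/820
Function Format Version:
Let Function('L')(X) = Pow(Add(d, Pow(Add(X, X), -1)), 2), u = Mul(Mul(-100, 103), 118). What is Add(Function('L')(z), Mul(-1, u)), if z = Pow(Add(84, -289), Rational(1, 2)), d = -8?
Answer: Add(Rational(996680479, 820), Mul(Rational(8, 205), I, Pow(205, Rational(1, 2)))) ≈ Add(1.2155e+6, Mul(0.55874, I))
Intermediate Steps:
u = -1215400 (u = Mul(-10300, 118) = -1215400)
z = Mul(I, Pow(205, Rational(1, 2))) (z = Pow(-205, Rational(1, 2)) = Mul(I, Pow(205, Rational(1, 2))) ≈ Mul(14.318, I))
Function('L')(X) = Pow(Add(-8, Mul(Rational(1, 2), Pow(X, -1))), 2) (Function('L')(X) = Pow(Add(-8, Pow(Add(X, X), -1)), 2) = Pow(Add(-8, Pow(Mul(2, X), -1)), 2) = Pow(Add(-8, Mul(Rational(1, 2), Pow(X, -1))), 2))
Add(Function('L')(z), Mul(-1, u)) = Add(Mul(Rational(1, 4), Pow(Mul(I, Pow(205, Rational(1, 2))), -2), Pow(Add(1, Mul(-16, Mul(I, Pow(205, Rational(1, 2))))), 2)), Mul(-1, -1215400)) = Add(Mul(Rational(1, 4), Rational(-1, 205), Pow(Add(1, Mul(-16, I, Pow(205, Rational(1, 2)))), 2)), 1215400) = Add(Mul(Rational(-1, 820), Pow(Add(1, Mul(-16, I, Pow(205, Rational(1, 2)))), 2)), 1215400) = Add(1215400, Mul(Rational(-1, 820), Pow(Add(1, Mul(-16, I, Pow(205, Rational(1, 2)))), 2)))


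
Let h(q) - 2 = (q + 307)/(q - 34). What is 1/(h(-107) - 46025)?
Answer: -141/6489443 ≈ -2.1728e-5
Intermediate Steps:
h(q) = 2 + (307 + q)/(-34 + q) (h(q) = 2 + (q + 307)/(q - 34) = 2 + (307 + q)/(-34 + q))
1/(h(-107) - 46025) = 1/((239 + 3*(-107))/(-34 - 107) - 46025) = 1/((239 - 321)/(-141) - 46025) = 1/(-1/141*(-82) - 46025) = 1/(82/141 - 46025) = 1/(-6489443/141) = -141/6489443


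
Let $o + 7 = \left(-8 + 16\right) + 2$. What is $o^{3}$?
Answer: $27$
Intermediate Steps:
$o = 3$ ($o = -7 + \left(\left(-8 + 16\right) + 2\right) = -7 + \left(8 + 2\right) = -7 + 10 = 3$)
$o^{3} = 3^{3} = 27$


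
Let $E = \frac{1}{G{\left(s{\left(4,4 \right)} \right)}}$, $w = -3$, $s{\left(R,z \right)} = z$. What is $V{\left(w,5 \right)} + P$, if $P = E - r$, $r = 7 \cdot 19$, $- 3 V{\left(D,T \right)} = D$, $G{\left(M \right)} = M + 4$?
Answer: $- \frac{1055}{8} \approx -131.88$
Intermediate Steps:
$G{\left(M \right)} = 4 + M$
$E = \frac{1}{8}$ ($E = \frac{1}{4 + 4} = \frac{1}{8} \approx 0.125$)
$V{\left(D,T \right)} = - \frac{D}{3}$
$r = 133$
$P = - \frac{1063}{8}$ ($P = \frac{1}{8} - 133 = - \frac{1063}{8} \approx -132.88$)
$V{\left(w,5 \right)} + P = \left(- \frac{1}{3}\right) \left(-3\right) - \frac{1063}{8} = 1 - \frac{1063}{8} = - \frac{1055}{8}$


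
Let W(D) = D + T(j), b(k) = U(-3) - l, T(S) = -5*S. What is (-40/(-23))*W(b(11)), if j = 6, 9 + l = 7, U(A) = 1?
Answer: -1080/23 ≈ -46.957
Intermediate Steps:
l = -2 (l = -9 + 7 = -2)
b(k) = 3 (b(k) = 1 - 1*(-2) = 1 + 2 = 3)
W(D) = -30 + D (W(D) = D - 5*6 = D - 30 = -30 + D)
(-40/(-23))*W(b(11)) = (-40/(-23))*(-30 + 3) = -40*(-1/23)*(-27) = (40/23)*(-27) = -1080/23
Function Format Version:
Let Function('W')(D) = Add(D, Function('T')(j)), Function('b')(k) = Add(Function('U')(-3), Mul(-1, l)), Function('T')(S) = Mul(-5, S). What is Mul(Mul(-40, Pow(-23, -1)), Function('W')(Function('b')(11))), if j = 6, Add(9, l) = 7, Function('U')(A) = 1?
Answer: Rational(-1080, 23) ≈ -46.957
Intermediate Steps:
l = -2 (l = Add(-9, 7) = -2)
Function('b')(k) = 3 (Function('b')(k) = Add(1, Mul(-1, -2)) = Add(1, 2) = 3)
Function('W')(D) = Add(-30, D) (Function('W')(D) = Add(D, Mul(-5, 6)) = Add(D, -30) = Add(-30, D))
Mul(Mul(-40, Pow(-23, -1)), Function('W')(Function('b')(11))) = Mul(Mul(-40, Pow(-23, -1)), Add(-30, 3)) = Mul(Mul(-40, Rational(-1, 23)), -27) = Mul(Rational(40, 23), -27) = Rational(-1080, 23)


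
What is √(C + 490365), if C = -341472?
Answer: √148893 ≈ 385.87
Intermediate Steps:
√(C + 490365) = √(-341472 + 490365) = √148893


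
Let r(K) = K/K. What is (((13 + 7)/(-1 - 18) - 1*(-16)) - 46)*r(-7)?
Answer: -590/19 ≈ -31.053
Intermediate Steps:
r(K) = 1
(((13 + 7)/(-1 - 18) - 1*(-16)) - 46)*r(-7) = (((13 + 7)/(-1 - 18) - 1*(-16)) - 46)*1 = ((20/(-19) + 16) - 46)*1 = ((20*(-1/19) + 16) - 46)*1 = ((-20/19 + 16) - 46)*1 = (284/19 - 46)*1 = -590/19*1 = -590/19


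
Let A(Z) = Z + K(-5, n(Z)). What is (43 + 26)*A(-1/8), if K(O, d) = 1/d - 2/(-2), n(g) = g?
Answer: -3933/8 ≈ -491.63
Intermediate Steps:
K(O, d) = 1 + 1/d (K(O, d) = 1/d - 2*(-½) = 1/d + 1 = 1 + 1/d)
A(Z) = Z + (1 + Z)/Z
(43 + 26)*A(-1/8) = (43 + 26)*(1 - 1/8 + 1/(-1/8)) = 69*(1 - 1*⅛ + 1/(-1*⅛)) = 69*(1 - ⅛ + 1/(-⅛)) = 69*(1 - ⅛ - 8) = 69*(-57/8) = -3933/8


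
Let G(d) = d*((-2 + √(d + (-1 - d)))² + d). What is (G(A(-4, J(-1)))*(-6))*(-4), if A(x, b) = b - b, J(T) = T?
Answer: 0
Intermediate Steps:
A(x, b) = 0
G(d) = d*(d + (-2 + I)²) (G(d) = d*((-2 + √(-1))² + d) = d*((-2 + I)² + d) = d*(d + (-2 + I)²))
(G(A(-4, J(-1)))*(-6))*(-4) = ((0*(0 + (2 - I)²))*(-6))*(-4) = ((0*(2 - I)²)*(-6))*(-4) = (0*(-6))*(-4) = 0*(-4) = 0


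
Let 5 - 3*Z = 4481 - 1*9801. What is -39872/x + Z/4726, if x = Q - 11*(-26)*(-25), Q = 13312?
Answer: -88748761/14560806 ≈ -6.0950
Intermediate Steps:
x = 6162 (x = 13312 - 11*(-26)*(-25) = 13312 + 286*(-25) = 13312 - 7150 = 6162)
Z = 1775 (Z = 5/3 - (4481 - 1*9801)/3 = 5/3 - (4481 - 9801)/3 = 5/3 - 1/3*(-5320) = 5/3 + 5320/3 = 1775)
-39872/x + Z/4726 = -39872/6162 + 1775/4726 = -39872*1/6162 + 1775*(1/4726) = -19936/3081 + 1775/4726 = -88748761/14560806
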